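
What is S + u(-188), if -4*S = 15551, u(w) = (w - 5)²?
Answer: 133445/4 ≈ 33361.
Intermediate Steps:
u(w) = (-5 + w)²
S = -15551/4 (S = -¼*15551 = -15551/4 ≈ -3887.8)
S + u(-188) = -15551/4 + (-5 - 188)² = -15551/4 + (-193)² = -15551/4 + 37249 = 133445/4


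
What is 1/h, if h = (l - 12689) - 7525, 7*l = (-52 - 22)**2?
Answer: -7/136022 ≈ -5.1462e-5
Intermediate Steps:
l = 5476/7 (l = (-52 - 22)**2/7 = (1/7)*(-74)**2 = (1/7)*5476 = 5476/7 ≈ 782.29)
h = -136022/7 (h = (5476/7 - 12689) - 7525 = -83347/7 - 7525 = -136022/7 ≈ -19432.)
1/h = 1/(-136022/7) = -7/136022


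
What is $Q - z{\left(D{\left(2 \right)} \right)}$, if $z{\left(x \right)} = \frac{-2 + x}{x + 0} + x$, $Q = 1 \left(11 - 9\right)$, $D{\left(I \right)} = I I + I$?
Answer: $- \frac{14}{3} \approx -4.6667$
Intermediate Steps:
$D{\left(I \right)} = I + I^{2}$ ($D{\left(I \right)} = I^{2} + I = I + I^{2}$)
$Q = 2$ ($Q = 1 \cdot 2 = 2$)
$z{\left(x \right)} = x + \frac{-2 + x}{x}$ ($z{\left(x \right)} = \frac{-2 + x}{x} + x = x + \frac{-2 + x}{x}$)
$Q - z{\left(D{\left(2 \right)} \right)} = 2 - \left(1 + 2 \left(1 + 2\right) - \frac{2}{2 \left(1 + 2\right)}\right) = 2 - \left(1 + 2 \cdot 3 - \frac{2}{2 \cdot 3}\right) = 2 - \left(1 + 6 - \frac{2}{6}\right) = 2 - \left(1 + 6 - \frac{1}{3}\right) = 2 - \frac{20}{3} = - \frac{14}{3}$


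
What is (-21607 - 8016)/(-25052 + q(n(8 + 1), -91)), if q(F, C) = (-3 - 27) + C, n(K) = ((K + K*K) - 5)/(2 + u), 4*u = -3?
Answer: 29623/25173 ≈ 1.1768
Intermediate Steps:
u = -¾ (u = (¼)*(-3) = -¾ ≈ -0.75000)
n(K) = -4 + 4*K/5 + 4*K²/5 (n(K) = ((K + K*K) - 5)/(2 - ¾) = ((K + K²) - 5)/(5/4) = (-5 + K + K²)*(⅘) = -4 + 4*K/5 + 4*K²/5)
q(F, C) = -30 + C
(-21607 - 8016)/(-25052 + q(n(8 + 1), -91)) = (-21607 - 8016)/(-25052 + (-30 - 91)) = -29623/(-25052 - 121) = -29623/(-25173) = -29623*(-1/25173) = 29623/25173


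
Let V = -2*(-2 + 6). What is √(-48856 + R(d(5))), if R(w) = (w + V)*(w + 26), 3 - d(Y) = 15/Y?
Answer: 2*I*√12266 ≈ 221.5*I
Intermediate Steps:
V = -8 (V = -2*4 = -8)
d(Y) = 3 - 15/Y
R(w) = (-8 + w)*(26 + w) (R(w) = (w - 8)*(w + 26) = (-8 + w)*(26 + w))
√(-48856 + R(d(5))) = √(-48856 + (-208 + (3 - 15/5)² + 18*(3 - 15/5))) = √(-48856 + (-208 + (3 - 15*⅕)² + 18*(3 - 15*⅕))) = √(-48856 + (-208 + (3 - 3)² + 18*(3 - 3))) = √(-48856 + (-208 + 0² + 18*0)) = √(-48856 + (-208 + 0 + 0)) = √(-48856 - 208) = √(-49064) = 2*I*√12266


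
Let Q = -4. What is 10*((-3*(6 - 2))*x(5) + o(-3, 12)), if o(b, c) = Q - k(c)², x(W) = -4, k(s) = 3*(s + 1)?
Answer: -14770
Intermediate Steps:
k(s) = 3 + 3*s (k(s) = 3*(1 + s) = 3 + 3*s)
o(b, c) = -4 - (3 + 3*c)²
10*((-3*(6 - 2))*x(5) + o(-3, 12)) = 10*(-3*(6 - 2)*(-4) + (-4 - 9*(1 + 12)²)) = 10*(-3*4*(-4) + (-4 - 9*13²)) = 10*(-12*(-4) + (-4 - 9*169)) = 10*(48 + (-4 - 1521)) = 10*(48 - 1525) = 10*(-1477) = -14770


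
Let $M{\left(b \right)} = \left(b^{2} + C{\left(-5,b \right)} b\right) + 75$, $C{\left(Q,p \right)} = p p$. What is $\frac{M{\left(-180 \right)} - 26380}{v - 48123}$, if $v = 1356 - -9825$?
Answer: $\frac{5825905}{36942} \approx 157.7$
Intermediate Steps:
$v = 11181$ ($v = 1356 + 9825 = 11181$)
$C{\left(Q,p \right)} = p^{2}$
$M{\left(b \right)} = 75 + b^{2} + b^{3}$ ($M{\left(b \right)} = \left(b^{2} + b^{2} b\right) + 75 = \left(b^{2} + b^{3}\right) + 75 = 75 + b^{2} + b^{3}$)
$\frac{M{\left(-180 \right)} - 26380}{v - 48123} = \frac{\left(75 + \left(-180\right)^{2} + \left(-180\right)^{3}\right) - 26380}{11181 - 48123} = \frac{\left(75 + 32400 - 5832000\right) - 26380}{-36942} = \left(-5799525 - 26380\right) \left(- \frac{1}{36942}\right) = \left(-5825905\right) \left(- \frac{1}{36942}\right) = \frac{5825905}{36942}$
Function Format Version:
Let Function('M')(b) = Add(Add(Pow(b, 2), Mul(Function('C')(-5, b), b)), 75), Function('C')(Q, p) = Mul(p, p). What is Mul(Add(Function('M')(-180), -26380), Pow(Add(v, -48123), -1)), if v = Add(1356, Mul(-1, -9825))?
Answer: Rational(5825905, 36942) ≈ 157.70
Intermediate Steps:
v = 11181 (v = Add(1356, 9825) = 11181)
Function('C')(Q, p) = Pow(p, 2)
Function('M')(b) = Add(75, Pow(b, 2), Pow(b, 3)) (Function('M')(b) = Add(Add(Pow(b, 2), Mul(Pow(b, 2), b)), 75) = Add(Add(Pow(b, 2), Pow(b, 3)), 75) = Add(75, Pow(b, 2), Pow(b, 3)))
Mul(Add(Function('M')(-180), -26380), Pow(Add(v, -48123), -1)) = Mul(Add(Add(75, Pow(-180, 2), Pow(-180, 3)), -26380), Pow(Add(11181, -48123), -1)) = Mul(Add(Add(75, 32400, -5832000), -26380), Pow(-36942, -1)) = Mul(Add(-5799525, -26380), Rational(-1, 36942)) = Mul(-5825905, Rational(-1, 36942)) = Rational(5825905, 36942)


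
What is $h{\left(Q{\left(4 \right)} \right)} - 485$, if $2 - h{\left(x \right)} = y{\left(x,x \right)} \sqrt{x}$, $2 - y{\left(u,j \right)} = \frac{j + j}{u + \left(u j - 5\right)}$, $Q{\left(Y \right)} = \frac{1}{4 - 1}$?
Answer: $-483 - \frac{88 \sqrt{3}}{123} \approx -484.24$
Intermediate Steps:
$Q{\left(Y \right)} = \frac{1}{3}$
$y{\left(u,j \right)} = 2 - \frac{2 j}{-5 + u + j u}$ ($y{\left(u,j \right)} = 2 - \frac{j + j}{u + \left(u j - 5\right)} = 2 - \frac{2 j}{u + \left(j u - 5\right)} = 2 - \frac{2 j}{u + \left(-5 + j u\right)} = 2 - \frac{2 j}{-5 + u + j u}$)
$h{\left(x \right)} = 2 - \frac{2 \sqrt{x} \left(-5 + x^{2}\right)}{-5 + x + x^{2}}$ ($h{\left(x \right)} = 2 - \frac{2 \left(-5 + x - x + x x\right)}{-5 + x + x x} \sqrt{x} = 2 - \frac{2 \left(-5 + x - x + x^{2}\right)}{-5 + x + x^{2}} \sqrt{x} = 2 - \frac{2 \left(-5 + x^{2}\right)}{-5 + x + x^{2}} \sqrt{x} = 2 - \frac{2 \sqrt{x} \left(-5 + x^{2}\right)}{-5 + x + x^{2}}$)
$h{\left(Q{\left(4 \right)} \right)} - 485 = \frac{2 \left(-5 + \frac{1}{3} + \left(\frac{1}{3}\right)^{2} + \frac{5 - \left(\frac{1}{3}\right)^{2}}{\sqrt{3}}\right)}{-5 + \frac{1}{3} + \left(\frac{1}{3}\right)^{2}} - 485 = \frac{2 \left(-5 + \frac{1}{3} + \frac{1}{9} + \frac{\sqrt{3}}{3} \left(5 - \frac{1}{9}\right)\right)}{-5 + \frac{1}{3} + \frac{1}{9}} - 485 = \frac{2 \left(-5 + \frac{1}{3} + \frac{1}{9} + \frac{\sqrt{3}}{3} \left(5 - \frac{1}{9}\right)\right)}{- \frac{41}{9}} - 485 = 2 \left(- \frac{9}{41}\right) \left(-5 + \frac{1}{3} + \frac{1}{9} + \frac{\sqrt{3}}{3} \cdot \frac{44}{9}\right) - 485 = 2 \left(- \frac{9}{41}\right) \left(-5 + \frac{1}{3} + \frac{1}{9} + \frac{44 \sqrt{3}}{27}\right) - 485 = 2 \left(- \frac{9}{41}\right) \left(- \frac{41}{9} + \frac{44 \sqrt{3}}{27}\right) - 485 = \left(2 - \frac{88 \sqrt{3}}{123}\right) - 485 = -483 - \frac{88 \sqrt{3}}{123}$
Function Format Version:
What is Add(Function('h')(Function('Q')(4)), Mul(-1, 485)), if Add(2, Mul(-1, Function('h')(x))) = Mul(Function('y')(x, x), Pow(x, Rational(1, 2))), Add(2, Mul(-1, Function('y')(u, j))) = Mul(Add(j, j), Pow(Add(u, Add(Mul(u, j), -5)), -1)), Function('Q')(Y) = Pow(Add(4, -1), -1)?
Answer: Add(-483, Mul(Rational(-88, 123), Pow(3, Rational(1, 2)))) ≈ -484.24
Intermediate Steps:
Function('Q')(Y) = Rational(1, 3) (Function('Q')(Y) = Pow(3, -1) = Rational(1, 3))
Function('y')(u, j) = Add(2, Mul(-2, j, Pow(Add(-5, u, Mul(j, u)), -1))) (Function('y')(u, j) = Add(2, Mul(-1, Mul(Add(j, j), Pow(Add(u, Add(Mul(u, j), -5)), -1)))) = Add(2, Mul(-1, Mul(Mul(2, j), Pow(Add(u, Add(Mul(j, u), -5)), -1)))) = Add(2, Mul(-1, Mul(Mul(2, j), Pow(Add(u, Add(-5, Mul(j, u))), -1)))) = Add(2, Mul(-1, Mul(Mul(2, j), Pow(Add(-5, u, Mul(j, u)), -1)))) = Add(2, Mul(-1, Mul(2, j, Pow(Add(-5, u, Mul(j, u)), -1)))) = Add(2, Mul(-2, j, Pow(Add(-5, u, Mul(j, u)), -1))))
Function('h')(x) = Add(2, Mul(-2, Pow(x, Rational(1, 2)), Pow(Add(-5, x, Pow(x, 2)), -1), Add(-5, Pow(x, 2)))) (Function('h')(x) = Add(2, Mul(-1, Mul(Mul(2, Pow(Add(-5, x, Mul(x, x)), -1), Add(-5, x, Mul(-1, x), Mul(x, x))), Pow(x, Rational(1, 2))))) = Add(2, Mul(-1, Mul(Mul(2, Pow(Add(-5, x, Pow(x, 2)), -1), Add(-5, x, Mul(-1, x), Pow(x, 2))), Pow(x, Rational(1, 2))))) = Add(2, Mul(-1, Mul(Mul(2, Pow(Add(-5, x, Pow(x, 2)), -1), Add(-5, Pow(x, 2))), Pow(x, Rational(1, 2))))) = Add(2, Mul(-1, Mul(2, Pow(x, Rational(1, 2)), Pow(Add(-5, x, Pow(x, 2)), -1), Add(-5, Pow(x, 2))))) = Add(2, Mul(-2, Pow(x, Rational(1, 2)), Pow(Add(-5, x, Pow(x, 2)), -1), Add(-5, Pow(x, 2)))))
Add(Function('h')(Function('Q')(4)), Mul(-1, 485)) = Add(Mul(2, Pow(Add(-5, Rational(1, 3), Pow(Rational(1, 3), 2)), -1), Add(-5, Rational(1, 3), Pow(Rational(1, 3), 2), Mul(Pow(Rational(1, 3), Rational(1, 2)), Add(5, Mul(-1, Pow(Rational(1, 3), 2)))))), Mul(-1, 485)) = Add(Mul(2, Pow(Add(-5, Rational(1, 3), Rational(1, 9)), -1), Add(-5, Rational(1, 3), Rational(1, 9), Mul(Mul(Rational(1, 3), Pow(3, Rational(1, 2))), Add(5, Mul(-1, Rational(1, 9)))))), -485) = Add(Mul(2, Pow(Rational(-41, 9), -1), Add(-5, Rational(1, 3), Rational(1, 9), Mul(Mul(Rational(1, 3), Pow(3, Rational(1, 2))), Add(5, Rational(-1, 9))))), -485) = Add(Mul(2, Rational(-9, 41), Add(-5, Rational(1, 3), Rational(1, 9), Mul(Mul(Rational(1, 3), Pow(3, Rational(1, 2))), Rational(44, 9)))), -485) = Add(Mul(2, Rational(-9, 41), Add(-5, Rational(1, 3), Rational(1, 9), Mul(Rational(44, 27), Pow(3, Rational(1, 2))))), -485) = Add(Mul(2, Rational(-9, 41), Add(Rational(-41, 9), Mul(Rational(44, 27), Pow(3, Rational(1, 2))))), -485) = Add(Add(2, Mul(Rational(-88, 123), Pow(3, Rational(1, 2)))), -485) = Add(-483, Mul(Rational(-88, 123), Pow(3, Rational(1, 2))))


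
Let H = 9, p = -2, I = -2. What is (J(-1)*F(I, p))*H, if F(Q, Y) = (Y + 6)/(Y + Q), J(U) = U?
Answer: 9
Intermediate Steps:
F(Q, Y) = (6 + Y)/(Q + Y)
(J(-1)*F(I, p))*H = -(6 - 2)/(-2 - 2)*9 = -4/(-4)*9 = -(-1)*4/4*9 = -1*(-1)*9 = 1*9 = 9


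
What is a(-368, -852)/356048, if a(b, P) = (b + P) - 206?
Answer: -713/178024 ≈ -0.0040051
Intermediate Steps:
a(b, P) = -206 + P + b (a(b, P) = (P + b) - 206 = -206 + P + b)
a(-368, -852)/356048 = (-206 - 852 - 368)/356048 = -1426*1/356048 = -713/178024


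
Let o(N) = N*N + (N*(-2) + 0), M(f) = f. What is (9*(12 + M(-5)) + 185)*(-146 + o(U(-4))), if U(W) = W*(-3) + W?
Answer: -24304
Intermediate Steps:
U(W) = -2*W (U(W) = -3*W + W = -2*W)
o(N) = N² - 2*N (o(N) = N² + (-2*N + 0) = N² - 2*N)
(9*(12 + M(-5)) + 185)*(-146 + o(U(-4))) = (9*(12 - 5) + 185)*(-146 + (-2*(-4))*(-2 - 2*(-4))) = (9*7 + 185)*(-146 + 8*(-2 + 8)) = (63 + 185)*(-146 + 8*6) = 248*(-146 + 48) = 248*(-98) = -24304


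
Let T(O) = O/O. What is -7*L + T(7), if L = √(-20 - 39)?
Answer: 1 - 7*I*√59 ≈ 1.0 - 53.768*I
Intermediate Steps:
T(O) = 1
L = I*√59 (L = √(-59) = I*√59 ≈ 7.6811*I)
-7*L + T(7) = -7*I*√59 + 1 = 1 - 7*I*√59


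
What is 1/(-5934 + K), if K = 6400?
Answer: 1/466 ≈ 0.0021459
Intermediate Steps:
1/(-5934 + K) = 1/(-5934 + 6400) = 1/466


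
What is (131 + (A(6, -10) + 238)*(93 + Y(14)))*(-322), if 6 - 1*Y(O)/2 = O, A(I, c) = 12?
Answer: -6240682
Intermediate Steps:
Y(O) = 12 - 2*O
(131 + (A(6, -10) + 238)*(93 + Y(14)))*(-322) = (131 + (12 + 238)*(93 + (12 - 2*14)))*(-322) = (131 + 250*(93 + (12 - 28)))*(-322) = (131 + 250*(93 - 16))*(-322) = (131 + 250*77)*(-322) = (131 + 19250)*(-322) = 19381*(-322) = -6240682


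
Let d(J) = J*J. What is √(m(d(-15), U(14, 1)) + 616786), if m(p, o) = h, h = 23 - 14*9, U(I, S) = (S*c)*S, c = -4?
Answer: √616683 ≈ 785.29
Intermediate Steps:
d(J) = J²
U(I, S) = -4*S² (U(I, S) = (S*(-4))*S = (-4*S)*S = -4*S²)
h = -103 (h = 23 - 126 = -103)
m(p, o) = -103
√(m(d(-15), U(14, 1)) + 616786) = √(-103 + 616786) = √616683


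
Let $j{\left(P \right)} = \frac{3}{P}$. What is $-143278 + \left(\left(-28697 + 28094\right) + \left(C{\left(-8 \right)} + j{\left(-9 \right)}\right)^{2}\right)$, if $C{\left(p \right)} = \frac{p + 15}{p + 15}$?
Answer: $- \frac{1294925}{9} \approx -1.4388 \cdot 10^{5}$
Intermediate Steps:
$C{\left(p \right)} = 1$ ($C{\left(p \right)} = \frac{15 + p}{15 + p} = 1$)
$-143278 + \left(\left(-28697 + 28094\right) + \left(C{\left(-8 \right)} + j{\left(-9 \right)}\right)^{2}\right) = -143278 + \left(\left(-28697 + 28094\right) + \left(1 + \frac{3}{-9}\right)^{2}\right) = -143278 - \left(603 - \left(1 + 3 \left(- \frac{1}{9}\right)\right)^{2}\right) = -143278 - \left(603 - \left(1 - \frac{1}{3}\right)^{2}\right) = -143278 - \left(603 - \left(\frac{2}{3}\right)^{2}\right) = -143278 + \left(-603 + \frac{4}{9}\right) = -143278 - \frac{5423}{9} = - \frac{1294925}{9}$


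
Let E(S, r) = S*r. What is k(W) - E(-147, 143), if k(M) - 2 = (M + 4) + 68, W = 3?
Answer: 21098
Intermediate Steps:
k(M) = 74 + M (k(M) = 2 + ((M + 4) + 68) = 2 + ((4 + M) + 68) = 2 + (72 + M) = 74 + M)
k(W) - E(-147, 143) = (74 + 3) - (-147)*143 = 77 - 1*(-21021) = 77 + 21021 = 21098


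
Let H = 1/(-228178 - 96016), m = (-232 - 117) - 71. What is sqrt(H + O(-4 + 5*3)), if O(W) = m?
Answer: I*sqrt(44142735171314)/324194 ≈ 20.494*I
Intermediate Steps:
m = -420 (m = -349 - 71 = -420)
O(W) = -420
H = -1/324194 (H = 1/(-324194) = -1/324194 ≈ -3.0846e-6)
sqrt(H + O(-4 + 5*3)) = sqrt(-1/324194 - 420) = sqrt(-136161481/324194) = I*sqrt(44142735171314)/324194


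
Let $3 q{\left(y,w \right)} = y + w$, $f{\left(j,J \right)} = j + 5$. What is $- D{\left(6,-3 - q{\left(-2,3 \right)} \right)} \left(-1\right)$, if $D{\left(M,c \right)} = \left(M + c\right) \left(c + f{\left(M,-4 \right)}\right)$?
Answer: $\frac{184}{9} \approx 20.444$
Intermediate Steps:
$f{\left(j,J \right)} = 5 + j$
$q{\left(y,w \right)} = \frac{w}{3} + \frac{y}{3}$ ($q{\left(y,w \right)} = \frac{y + w}{3} = \frac{w + y}{3} = \frac{w}{3} + \frac{y}{3}$)
$D{\left(M,c \right)} = \left(M + c\right) \left(5 + M + c\right)$ ($D{\left(M,c \right)} = \left(M + c\right) \left(c + \left(5 + M\right)\right) = \left(M + c\right) \left(5 + M + c\right)$)
$- D{\left(6,-3 - q{\left(-2,3 \right)} \right)} \left(-1\right) = - (\left(-3 - \left(\frac{1}{3} \cdot 3 + \frac{1}{3} \left(-2\right)\right)\right)^{2} + 6 \left(-3 - \left(\frac{1}{3} \cdot 3 + \frac{1}{3} \left(-2\right)\right)\right) + 6 \left(5 + 6\right) + \left(-3 - \left(\frac{1}{3} \cdot 3 + \frac{1}{3} \left(-2\right)\right)\right) \left(5 + 6\right)) \left(-1\right) = - (\left(-3 - \left(1 - \frac{2}{3}\right)\right)^{2} + 6 \left(-3 - \left(1 - \frac{2}{3}\right)\right) + 6 \cdot 11 + \left(-3 - \left(1 - \frac{2}{3}\right)\right) 11) \left(-1\right) = - (\left(-3 - \frac{1}{3}\right)^{2} + 6 \left(-3 - \frac{1}{3}\right) + 66 + \left(-3 - \frac{1}{3}\right) 11) \left(-1\right) = - (\left(- \frac{10}{3}\right)^{2} + 6 \left(- \frac{10}{3}\right) + 66 - \frac{110}{3}) \left(-1\right) = - (\frac{100}{9} - 20 + 66 - \frac{110}{3}) \left(-1\right) = \left(-1\right) \frac{184}{9} \left(-1\right) = \left(- \frac{184}{9}\right) \left(-1\right) = \frac{184}{9}$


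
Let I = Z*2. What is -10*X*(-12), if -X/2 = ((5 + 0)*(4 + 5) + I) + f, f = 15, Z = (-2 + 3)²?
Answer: -14880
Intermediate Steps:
Z = 1 (Z = 1² = 1)
I = 2 (I = 1*2 = 2)
X = -124 (X = -2*(((5 + 0)*(4 + 5) + 2) + 15) = -2*((5*9 + 2) + 15) = -2*((45 + 2) + 15) = -2*(47 + 15) = -2*62 = -124)
-10*X*(-12) = -10*(-124)*(-12) = 1240*(-12) = -14880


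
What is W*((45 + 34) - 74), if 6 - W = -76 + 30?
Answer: 260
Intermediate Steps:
W = 52 (W = 6 - (-76 + 30) = 6 - 1*(-46) = 6 + 46 = 52)
W*((45 + 34) - 74) = 52*((45 + 34) - 74) = 52*(79 - 74) = 52*5 = 260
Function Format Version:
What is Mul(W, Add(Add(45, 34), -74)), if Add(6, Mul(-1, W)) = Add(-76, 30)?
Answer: 260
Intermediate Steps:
W = 52 (W = Add(6, Mul(-1, Add(-76, 30))) = Add(6, Mul(-1, -46)) = Add(6, 46) = 52)
Mul(W, Add(Add(45, 34), -74)) = Mul(52, Add(Add(45, 34), -74)) = Mul(52, Add(79, -74)) = Mul(52, 5) = 260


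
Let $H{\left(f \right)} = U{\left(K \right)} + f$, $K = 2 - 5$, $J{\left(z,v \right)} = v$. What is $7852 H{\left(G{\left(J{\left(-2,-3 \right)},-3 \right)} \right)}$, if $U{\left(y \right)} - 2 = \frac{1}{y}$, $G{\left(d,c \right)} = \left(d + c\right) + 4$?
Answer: $- \frac{7852}{3} \approx -2617.3$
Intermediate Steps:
$K = -3$
$G{\left(d,c \right)} = 4 + c + d$ ($G{\left(d,c \right)} = \left(c + d\right) + 4 = 4 + c + d$)
$U{\left(y \right)} = 2 + \frac{1}{y}$
$H{\left(f \right)} = \frac{5}{3} + f$ ($H{\left(f \right)} = \left(2 + \frac{1}{-3}\right) + f = \left(2 - \frac{1}{3}\right) + f = \frac{5}{3} + f$)
$7852 H{\left(G{\left(J{\left(-2,-3 \right)},-3 \right)} \right)} = 7852 \left(\frac{5}{3} - 2\right) = 7852 \left(- \frac{1}{3}\right) = - \frac{7852}{3}$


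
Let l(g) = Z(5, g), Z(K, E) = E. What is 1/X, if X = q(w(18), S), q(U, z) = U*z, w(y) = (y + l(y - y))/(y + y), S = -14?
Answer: -⅐ ≈ -0.14286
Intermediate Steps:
l(g) = g
w(y) = ½ (w(y) = (y + (y - y))/(y + y) = (y + 0)/((2*y)) = y*(1/(2*y)) = ½)
X = -7 (X = (½)*(-14) = -7)
1/X = 1/(-7) = -⅐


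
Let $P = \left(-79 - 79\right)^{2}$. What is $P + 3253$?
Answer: $28217$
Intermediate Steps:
$P = 24964$ ($P = \left(-79 - 79\right)^{2} = \left(-158\right)^{2} = 24964$)
$P + 3253 = 24964 + 3253 = 28217$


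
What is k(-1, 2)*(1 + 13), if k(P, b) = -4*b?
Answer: -112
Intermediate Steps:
k(-1, 2)*(1 + 13) = (-4*2)*(1 + 13) = -8*14 = -112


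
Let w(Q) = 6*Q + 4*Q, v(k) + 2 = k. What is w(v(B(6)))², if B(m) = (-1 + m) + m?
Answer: 8100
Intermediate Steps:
B(m) = -1 + 2*m
v(k) = -2 + k
w(Q) = 10*Q
w(v(B(6)))² = (10*(-2 + (-1 + 2*6)))² = (10*(-2 + (-1 + 12)))² = (10*(-2 + 11))² = (10*9)² = 90² = 8100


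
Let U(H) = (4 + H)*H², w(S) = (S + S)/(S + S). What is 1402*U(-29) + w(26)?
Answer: -29477049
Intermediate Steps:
w(S) = 1 (w(S) = (2*S)/((2*S)) = (2*S)*(1/(2*S)) = 1)
U(H) = H²*(4 + H)
1402*U(-29) + w(26) = 1402*((-29)²*(4 - 29)) + 1 = 1402*(841*(-25)) + 1 = 1402*(-21025) + 1 = -29477050 + 1 = -29477049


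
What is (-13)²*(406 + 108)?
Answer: 86866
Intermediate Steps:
(-13)²*(406 + 108) = 169*514 = 86866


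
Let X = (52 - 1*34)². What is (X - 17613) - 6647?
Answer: -23936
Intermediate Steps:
X = 324 (X = (52 - 34)² = 18² = 324)
(X - 17613) - 6647 = (324 - 17613) - 6647 = -17289 - 6647 = -23936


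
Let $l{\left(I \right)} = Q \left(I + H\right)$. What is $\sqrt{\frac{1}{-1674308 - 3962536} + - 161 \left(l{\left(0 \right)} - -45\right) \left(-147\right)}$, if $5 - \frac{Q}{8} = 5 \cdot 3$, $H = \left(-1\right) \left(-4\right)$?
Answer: $\frac{i \sqrt{5744410079411151879}}{939474} \approx 2551.2 i$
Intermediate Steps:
$H = 4$
$Q = -80$ ($Q = 40 - 8 \cdot 5 \cdot 3 = 40 - 120 = -80$)
$l{\left(I \right)} = -320 - 80 I$ ($l{\left(I \right)} = - 80 \left(I + 4\right) = - 80 \left(4 + I\right) = -320 - 80 I$)
$\sqrt{\frac{1}{-1674308 - 3962536} + - 161 \left(l{\left(0 \right)} - -45\right) \left(-147\right)} = \sqrt{\frac{1}{-1674308 - 3962536} + - 161 \left(\left(-320 - 0\right) - -45\right) \left(-147\right)} = \sqrt{\frac{1}{-5636844} + - 161 \left(\left(-320 + 0\right) + 45\right) \left(-147\right)} = \sqrt{- \frac{1}{5636844} + - 161 \left(-320 + 45\right) \left(-147\right)} = \sqrt{- \frac{1}{5636844} + \left(-161\right) \left(-275\right) \left(-147\right)} = \sqrt{- \frac{1}{5636844} + 44275 \left(-147\right)} = \sqrt{- \frac{1}{5636844} - 6508425} = \sqrt{- \frac{36686976410701}{5636844}} = \frac{i \sqrt{5744410079411151879}}{939474}$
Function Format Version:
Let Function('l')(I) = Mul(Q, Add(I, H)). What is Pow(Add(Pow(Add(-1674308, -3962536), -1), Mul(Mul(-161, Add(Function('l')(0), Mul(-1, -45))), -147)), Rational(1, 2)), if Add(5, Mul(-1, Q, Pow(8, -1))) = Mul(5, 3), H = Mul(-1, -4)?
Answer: Mul(Rational(1, 939474), I, Pow(5744410079411151879, Rational(1, 2))) ≈ Mul(2551.2, I)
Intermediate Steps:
H = 4
Q = -80 (Q = Add(40, Mul(-8, Mul(5, 3))) = Add(40, Mul(-8, 15)) = Add(40, -120) = -80)
Function('l')(I) = Add(-320, Mul(-80, I)) (Function('l')(I) = Mul(-80, Add(I, 4)) = Mul(-80, Add(4, I)) = Add(-320, Mul(-80, I)))
Pow(Add(Pow(Add(-1674308, -3962536), -1), Mul(Mul(-161, Add(Function('l')(0), Mul(-1, -45))), -147)), Rational(1, 2)) = Pow(Add(Pow(Add(-1674308, -3962536), -1), Mul(Mul(-161, Add(Add(-320, Mul(-80, 0)), Mul(-1, -45))), -147)), Rational(1, 2)) = Pow(Add(Pow(-5636844, -1), Mul(Mul(-161, Add(Add(-320, 0), 45)), -147)), Rational(1, 2)) = Pow(Add(Rational(-1, 5636844), Mul(Mul(-161, Add(-320, 45)), -147)), Rational(1, 2)) = Pow(Add(Rational(-1, 5636844), Mul(Mul(-161, -275), -147)), Rational(1, 2)) = Pow(Add(Rational(-1, 5636844), Mul(44275, -147)), Rational(1, 2)) = Pow(Add(Rational(-1, 5636844), -6508425), Rational(1, 2)) = Pow(Rational(-36686976410701, 5636844), Rational(1, 2)) = Mul(Rational(1, 939474), I, Pow(5744410079411151879, Rational(1, 2)))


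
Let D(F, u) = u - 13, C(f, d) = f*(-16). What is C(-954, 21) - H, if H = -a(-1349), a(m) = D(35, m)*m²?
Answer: -2478553698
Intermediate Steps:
C(f, d) = -16*f
D(F, u) = -13 + u
a(m) = m²*(-13 + m) (a(m) = (-13 + m)*m² = m²*(-13 + m))
H = 2478568962 (H = -(-1349)²*(-13 - 1349) = -1819801*(-1362) = -1*(-2478568962) = 2478568962)
C(-954, 21) - H = -16*(-954) - 1*2478568962 = 15264 - 2478568962 = -2478553698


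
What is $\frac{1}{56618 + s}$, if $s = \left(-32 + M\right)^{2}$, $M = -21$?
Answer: $\frac{1}{59427} \approx 1.6827 \cdot 10^{-5}$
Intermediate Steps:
$s = 2809$ ($s = \left(-32 - 21\right)^{2} = \left(-53\right)^{2} = 2809$)
$\frac{1}{56618 + s} = \frac{1}{56618 + 2809} = \frac{1}{59427}$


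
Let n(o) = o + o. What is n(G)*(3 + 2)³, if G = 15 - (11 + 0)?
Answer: 1000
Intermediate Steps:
G = 4 (G = 15 - 1*11 = 15 - 11 = 4)
n(o) = 2*o
n(G)*(3 + 2)³ = (2*4)*(3 + 2)³ = 8*5³ = 8*125 = 1000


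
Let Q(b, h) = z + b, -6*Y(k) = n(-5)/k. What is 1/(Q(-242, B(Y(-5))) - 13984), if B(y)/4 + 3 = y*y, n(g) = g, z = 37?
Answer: -1/14189 ≈ -7.0477e-5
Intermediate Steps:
Y(k) = 5/(6*k) (Y(k) = -(-5)/(6*k) = 5/(6*k))
B(y) = -12 + 4*y**2 (B(y) = -12 + 4*(y*y) = -12 + 4*y**2)
Q(b, h) = 37 + b
1/(Q(-242, B(Y(-5))) - 13984) = 1/((37 - 242) - 13984) = 1/(-205 - 13984) = 1/(-14189) = -1/14189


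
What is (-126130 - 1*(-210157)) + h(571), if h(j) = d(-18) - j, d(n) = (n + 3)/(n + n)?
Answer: 1001477/12 ≈ 83456.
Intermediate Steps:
d(n) = (3 + n)/(2*n) (d(n) = (3 + n)/((2*n)) = (3 + n)*(1/(2*n)) = (3 + n)/(2*n))
h(j) = 5/12 - j (h(j) = (½)*(3 - 18)/(-18) - j = (½)*(-1/18)*(-15) - j = 5/12 - j)
(-126130 - 1*(-210157)) + h(571) = (-126130 - 1*(-210157)) + (5/12 - 1*571) = (-126130 + 210157) + (5/12 - 571) = 84027 - 6847/12 = 1001477/12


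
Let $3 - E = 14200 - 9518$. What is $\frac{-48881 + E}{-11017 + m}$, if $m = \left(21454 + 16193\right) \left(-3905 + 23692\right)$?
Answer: $- \frac{13390}{186227543} \approx -7.1901 \cdot 10^{-5}$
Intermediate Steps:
$E = -4679$ ($E = 3 - \left(14200 - 9518\right) = 3 - 4682 = -4679$)
$m = 744921189$ ($m = 37647 \cdot 19787 = 744921189$)
$\frac{-48881 + E}{-11017 + m} = \frac{-48881 - 4679}{-11017 + 744921189} = - \frac{53560}{744910172} = \left(-53560\right) \frac{1}{744910172} = - \frac{13390}{186227543}$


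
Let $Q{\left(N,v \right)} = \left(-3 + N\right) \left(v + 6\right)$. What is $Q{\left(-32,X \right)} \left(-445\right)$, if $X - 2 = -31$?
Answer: $-358225$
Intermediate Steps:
$X = -29$ ($X = 2 - 31 = -29$)
$Q{\left(N,v \right)} = \left(-3 + N\right) \left(6 + v\right)$
$Q{\left(-32,X \right)} \left(-445\right) = \left(-18 - -87 + 6 \left(-32\right) - -928\right) \left(-445\right) = \left(-18 + 87 - 192 + 928\right) \left(-445\right) = 805 \left(-445\right) = -358225$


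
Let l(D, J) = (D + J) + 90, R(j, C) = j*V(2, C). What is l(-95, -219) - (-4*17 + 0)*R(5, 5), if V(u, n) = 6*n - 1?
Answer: 9636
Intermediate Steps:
V(u, n) = -1 + 6*n
R(j, C) = j*(-1 + 6*C)
l(D, J) = 90 + D + J
l(-95, -219) - (-4*17 + 0)*R(5, 5) = (90 - 95 - 219) - (-4*17 + 0)*5*(-1 + 6*5) = -224 - (-68 + 0)*5*(-1 + 30) = -224 - (-68)*5*29 = -224 - (-68)*145 = -224 - 1*(-9860) = -224 + 9860 = 9636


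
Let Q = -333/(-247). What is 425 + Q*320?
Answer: 211535/247 ≈ 856.42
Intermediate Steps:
Q = 333/247 (Q = -333*(-1/247) = 333/247 ≈ 1.3482)
425 + Q*320 = 425 + (333/247)*320 = 425 + 106560/247 = 211535/247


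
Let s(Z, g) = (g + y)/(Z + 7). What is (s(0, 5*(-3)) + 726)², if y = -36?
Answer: 25310961/49 ≈ 5.1655e+5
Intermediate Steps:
s(Z, g) = (-36 + g)/(7 + Z) (s(Z, g) = (g - 36)/(Z + 7) = (-36 + g)/(7 + Z))
(s(0, 5*(-3)) + 726)² = ((-36 + 5*(-3))/(7 + 0) + 726)² = ((-36 - 15)/7 + 726)² = ((⅐)*(-51) + 726)² = (-51/7 + 726)² = (5031/7)² = 25310961/49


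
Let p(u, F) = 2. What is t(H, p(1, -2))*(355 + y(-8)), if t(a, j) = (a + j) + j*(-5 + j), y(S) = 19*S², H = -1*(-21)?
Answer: 26707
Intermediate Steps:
H = 21
t(a, j) = a + j + j*(-5 + j)
t(H, p(1, -2))*(355 + y(-8)) = (21 + 2² - 4*2)*(355 + 19*(-8)²) = (21 + 4 - 8)*(355 + 19*64) = 17*(355 + 1216) = 17*1571 = 26707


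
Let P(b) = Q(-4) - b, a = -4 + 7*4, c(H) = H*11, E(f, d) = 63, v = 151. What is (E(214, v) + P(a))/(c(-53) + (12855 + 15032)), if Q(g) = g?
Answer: 35/27304 ≈ 0.0012819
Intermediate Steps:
c(H) = 11*H
a = 24 (a = -4 + 28 = 24)
P(b) = -4 - b
(E(214, v) + P(a))/(c(-53) + (12855 + 15032)) = (63 + (-4 - 1*24))/(11*(-53) + (12855 + 15032)) = (63 + (-4 - 24))/(-583 + 27887) = (63 - 28)/27304 = 35*(1/27304) = 35/27304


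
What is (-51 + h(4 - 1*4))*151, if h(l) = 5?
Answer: -6946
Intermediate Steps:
(-51 + h(4 - 1*4))*151 = (-51 + 5)*151 = -46*151 = -6946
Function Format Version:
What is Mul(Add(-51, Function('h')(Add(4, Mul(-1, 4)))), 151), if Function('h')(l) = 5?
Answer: -6946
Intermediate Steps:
Mul(Add(-51, Function('h')(Add(4, Mul(-1, 4)))), 151) = Mul(Add(-51, 5), 151) = Mul(-46, 151) = -6946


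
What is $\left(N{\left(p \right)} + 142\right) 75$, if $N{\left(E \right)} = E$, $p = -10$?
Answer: $9900$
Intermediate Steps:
$\left(N{\left(p \right)} + 142\right) 75 = \left(-10 + 142\right) 75 = 132 \cdot 75 = 9900$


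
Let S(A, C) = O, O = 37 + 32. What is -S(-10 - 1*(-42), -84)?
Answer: -69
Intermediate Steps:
O = 69
S(A, C) = 69
-S(-10 - 1*(-42), -84) = -1*69 = -69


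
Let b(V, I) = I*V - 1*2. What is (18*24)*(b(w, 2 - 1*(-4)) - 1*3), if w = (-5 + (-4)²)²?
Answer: 311472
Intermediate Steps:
w = 121 (w = (-5 + 16)² = 11² = 121)
b(V, I) = -2 + I*V (b(V, I) = I*V - 2 = -2 + I*V)
(18*24)*(b(w, 2 - 1*(-4)) - 1*3) = (18*24)*((-2 + (2 - 1*(-4))*121) - 1*3) = 432*((-2 + (2 + 4)*121) - 3) = 432*((-2 + 6*121) - 3) = 432*((-2 + 726) - 3) = 432*(724 - 3) = 432*721 = 311472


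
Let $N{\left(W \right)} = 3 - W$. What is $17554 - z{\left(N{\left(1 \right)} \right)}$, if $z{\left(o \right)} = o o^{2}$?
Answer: $17546$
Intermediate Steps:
$z{\left(o \right)} = o^{3}$
$17554 - z{\left(N{\left(1 \right)} \right)} = 17554 - \left(3 - 1\right)^{3} = 17554 - 2^{3} = 17554 - 8 = 17546$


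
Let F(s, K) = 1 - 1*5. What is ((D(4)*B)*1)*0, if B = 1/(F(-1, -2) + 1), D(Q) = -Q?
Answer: 0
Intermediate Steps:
F(s, K) = -4 (F(s, K) = 1 - 5 = -4)
B = -⅓ (B = 1/(-4 + 1) = 1/(-3) = -⅓ ≈ -0.33333)
((D(4)*B)*1)*0 = ((-1*4*(-⅓))*1)*0 = (-4*(-⅓)*1)*0 = ((4/3)*1)*0 = (4/3)*0 = 0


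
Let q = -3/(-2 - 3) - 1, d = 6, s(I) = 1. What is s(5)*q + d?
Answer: 28/5 ≈ 5.6000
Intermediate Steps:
q = -2/5 (q = -3/(-5) - 1 = -1/5*(-3) - 1 = 3/5 - 1 = -2/5 ≈ -0.40000)
s(5)*q + d = 1*(-2/5) + 6 = -2/5 + 6 = 28/5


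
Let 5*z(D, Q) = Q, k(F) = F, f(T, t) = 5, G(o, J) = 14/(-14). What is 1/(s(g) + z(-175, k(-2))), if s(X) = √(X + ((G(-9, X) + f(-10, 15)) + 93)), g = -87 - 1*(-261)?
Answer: 10/6771 + 25*√271/6771 ≈ 0.062258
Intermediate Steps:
G(o, J) = -1 (G(o, J) = 14*(-1/14) = -1)
g = 174 (g = -87 + 261 = 174)
z(D, Q) = Q/5
s(X) = √(97 + X) (s(X) = √(X + ((-1 + 5) + 93)) = √(X + (4 + 93)) = √(X + 97) = √(97 + X))
1/(s(g) + z(-175, k(-2))) = 1/(√(97 + 174) + (⅕)*(-2)) = 1/(√271 - ⅖) = 1/(-⅖ + √271)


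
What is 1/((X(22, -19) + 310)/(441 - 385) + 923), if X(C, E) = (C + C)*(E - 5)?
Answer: 28/25471 ≈ 0.0010993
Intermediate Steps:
X(C, E) = 2*C*(-5 + E) (X(C, E) = (2*C)*(-5 + E) = 2*C*(-5 + E))
1/((X(22, -19) + 310)/(441 - 385) + 923) = 1/((2*22*(-5 - 19) + 310)/(441 - 385) + 923) = 1/((2*22*(-24) + 310)/56 + 923) = 1/((-1056 + 310)*(1/56) + 923) = 1/(-746*1/56 + 923) = 1/(-373/28 + 923) = 1/(25471/28) = 28/25471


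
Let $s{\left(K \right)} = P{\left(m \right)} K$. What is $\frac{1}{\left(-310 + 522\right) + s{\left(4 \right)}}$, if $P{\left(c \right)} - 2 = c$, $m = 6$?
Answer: $\frac{1}{244} \approx 0.0040984$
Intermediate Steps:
$P{\left(c \right)} = 2 + c$
$s{\left(K \right)} = 8 K$ ($s{\left(K \right)} = \left(2 + 6\right) K = 8 K$)
$\frac{1}{\left(-310 + 522\right) + s{\left(4 \right)}} = \frac{1}{\left(-310 + 522\right) + 8 \cdot 4} = \frac{1}{212 + 32} = \frac{1}{244}$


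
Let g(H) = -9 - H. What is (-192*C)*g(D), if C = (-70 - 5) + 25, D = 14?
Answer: -220800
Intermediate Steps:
C = -50 (C = -75 + 25 = -50)
(-192*C)*g(D) = (-192*(-50))*(-9 - 1*14) = 9600*(-9 - 14) = 9600*(-23) = -220800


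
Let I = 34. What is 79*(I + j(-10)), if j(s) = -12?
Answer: 1738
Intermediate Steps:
79*(I + j(-10)) = 79*(34 - 12) = 79*22 = 1738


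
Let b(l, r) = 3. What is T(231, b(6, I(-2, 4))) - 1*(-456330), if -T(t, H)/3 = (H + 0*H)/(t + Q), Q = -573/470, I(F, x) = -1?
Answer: 16427422260/35999 ≈ 4.5633e+5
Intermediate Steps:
Q = -573/470 (Q = -573*1/470 = -573/470 ≈ -1.2191)
T(t, H) = -3*H/(-573/470 + t) (T(t, H) = -3*(H + 0*H)/(t - 573/470) = -3*(H + 0)/(-573/470 + t) = -3*H/(-573/470 + t))
T(231, b(6, I(-2, 4))) - 1*(-456330) = -1410*3/(-573 + 470*231) - 1*(-456330) = -1410*3/(-573 + 108570) + 456330 = -1410*3/107997 + 456330 = -1410*3*1/107997 + 456330 = -1410/35999 + 456330 = 16427422260/35999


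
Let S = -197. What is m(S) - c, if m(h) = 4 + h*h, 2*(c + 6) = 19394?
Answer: 29122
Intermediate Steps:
c = 9691 (c = -6 + (½)*19394 = -6 + 9697 = 9691)
m(h) = 4 + h²
m(S) - c = (4 + (-197)²) - 1*9691 = (4 + 38809) - 9691 = 38813 - 9691 = 29122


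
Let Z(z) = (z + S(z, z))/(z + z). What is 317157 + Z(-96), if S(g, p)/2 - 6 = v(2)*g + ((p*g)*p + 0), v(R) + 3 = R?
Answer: 5221959/16 ≈ 3.2637e+5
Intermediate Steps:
v(R) = -3 + R
S(g, p) = 12 - 2*g + 2*g*p² (S(g, p) = 12 + 2*((-3 + 2)*g + ((p*g)*p + 0)) = 12 + 2*(-g + ((g*p)*p + 0)) = 12 + 2*(-g + (g*p² + 0)) = 12 + 2*(-g + g*p²) = 12 + (-2*g + 2*g*p²) = 12 - 2*g + 2*g*p²)
Z(z) = (12 - z + 2*z³)/(2*z) (Z(z) = (z + (12 - 2*z + 2*z*z²))/(z + z) = (z + (12 - 2*z + 2*z³))/((2*z)) = (12 - z + 2*z³)*(1/(2*z)) = (12 - z + 2*z³)/(2*z))
317157 + Z(-96) = 317157 + (6 + (-96)³ - ½*(-96))/(-96) = 317157 - (6 - 884736 + 48)/96 = 317157 - 1/96*(-884682) = 317157 + 147447/16 = 5221959/16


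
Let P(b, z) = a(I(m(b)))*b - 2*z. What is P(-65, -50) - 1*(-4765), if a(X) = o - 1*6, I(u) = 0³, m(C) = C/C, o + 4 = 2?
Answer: 5385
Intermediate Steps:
o = -2 (o = -4 + 2 = -2)
m(C) = 1
I(u) = 0
a(X) = -8 (a(X) = -2 - 1*6 = -2 - 6 = -8)
P(b, z) = -8*b - 2*z
P(-65, -50) - 1*(-4765) = (-8*(-65) - 2*(-50)) - 1*(-4765) = (520 + 100) + 4765 = 620 + 4765 = 5385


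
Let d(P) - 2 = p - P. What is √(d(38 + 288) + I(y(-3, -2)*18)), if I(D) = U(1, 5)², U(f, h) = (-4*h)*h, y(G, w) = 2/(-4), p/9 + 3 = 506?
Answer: √14203 ≈ 119.18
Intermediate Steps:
p = 4527 (p = -27 + 9*506 = -27 + 4554 = 4527)
y(G, w) = -½ (y(G, w) = 2*(-¼) = -½)
U(f, h) = -4*h²
d(P) = 4529 - P (d(P) = 2 + (4527 - P) = 4529 - P)
I(D) = 10000 (I(D) = (-4*5²)² = (-4*25)² = (-100)² = 10000)
√(d(38 + 288) + I(y(-3, -2)*18)) = √((4529 - (38 + 288)) + 10000) = √((4529 - 1*326) + 10000) = √((4529 - 326) + 10000) = √(4203 + 10000) = √14203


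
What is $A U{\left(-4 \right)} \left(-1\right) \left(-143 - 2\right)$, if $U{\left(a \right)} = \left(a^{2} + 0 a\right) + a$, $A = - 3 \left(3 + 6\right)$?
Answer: $-46980$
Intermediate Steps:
$A = -27$ ($A = \left(-3\right) 9 = -27$)
$U{\left(a \right)} = a + a^{2}$ ($U{\left(a \right)} = \left(a^{2} + 0\right) + a = a^{2} + a = a + a^{2}$)
$A U{\left(-4 \right)} \left(-1\right) \left(-143 - 2\right) = - 27 \left(- 4 \left(1 - 4\right)\right) \left(-1\right) \left(-143 - 2\right) = - 27 \left(\left(-4\right) \left(-3\right)\right) \left(-1\right) \left(-145\right) = \left(-27\right) 12 \left(-1\right) \left(-145\right) = \left(-324\right) \left(-1\right) \left(-145\right) = 324 \left(-145\right) = -46980$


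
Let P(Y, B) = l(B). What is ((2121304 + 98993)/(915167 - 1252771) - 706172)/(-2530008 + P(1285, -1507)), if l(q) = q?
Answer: 6811677491/24418559716 ≈ 0.27895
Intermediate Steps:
P(Y, B) = B
((2121304 + 98993)/(915167 - 1252771) - 706172)/(-2530008 + P(1285, -1507)) = ((2121304 + 98993)/(915167 - 1252771) - 706172)/(-2530008 - 1507) = (2220297/(-337604) - 706172)/(-2531515) = (2220297*(-1/337604) - 706172)*(-1/2531515) = (-2220297/337604 - 706172)*(-1/2531515) = -238408712185/337604*(-1/2531515) = 6811677491/24418559716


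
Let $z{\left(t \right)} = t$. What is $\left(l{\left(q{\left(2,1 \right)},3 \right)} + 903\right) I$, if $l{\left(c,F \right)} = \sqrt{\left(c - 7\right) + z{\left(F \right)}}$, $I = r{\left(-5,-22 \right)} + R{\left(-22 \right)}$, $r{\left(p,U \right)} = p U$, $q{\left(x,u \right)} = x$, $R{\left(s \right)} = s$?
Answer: $79464 + 88 i \sqrt{2} \approx 79464.0 + 124.45 i$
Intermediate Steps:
$r{\left(p,U \right)} = U p$
$I = 88$ ($I = \left(-22\right) \left(-5\right) - 22 = 110 - 22 = 88$)
$l{\left(c,F \right)} = \sqrt{-7 + F + c}$ ($l{\left(c,F \right)} = \sqrt{\left(c - 7\right) + F} = \sqrt{\left(-7 + c\right) + F} = \sqrt{-7 + F + c}$)
$\left(l{\left(q{\left(2,1 \right)},3 \right)} + 903\right) I = \left(\sqrt{-7 + 3 + 2} + 903\right) 88 = \left(\sqrt{-2} + 903\right) 88 = \left(i \sqrt{2} + 903\right) 88 = \left(903 + i \sqrt{2}\right) 88 = 79464 + 88 i \sqrt{2}$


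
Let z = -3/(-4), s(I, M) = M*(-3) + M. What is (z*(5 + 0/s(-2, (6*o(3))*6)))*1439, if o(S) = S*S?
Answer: 21585/4 ≈ 5396.3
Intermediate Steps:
o(S) = S**2
s(I, M) = -2*M (s(I, M) = -3*M + M = -2*M)
z = 3/4 (z = -3*(-1/4) = 3/4 ≈ 0.75000)
(z*(5 + 0/s(-2, (6*o(3))*6)))*1439 = (3*(5 + 0/((-2*6*3**2*6)))/4)*1439 = (3*(5 + 0/((-2*6*9*6)))/4)*1439 = (3*(5 + 0/((-108*6)))/4)*1439 = (3*(5 + 0/((-2*324)))/4)*1439 = (3*(5 + 0/(-648))/4)*1439 = (3*(5 + 0*(-1/648))/4)*1439 = (3*(5 + 0)/4)*1439 = ((3/4)*5)*1439 = (15/4)*1439 = 21585/4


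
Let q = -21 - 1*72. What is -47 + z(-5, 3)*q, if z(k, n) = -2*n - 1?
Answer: 604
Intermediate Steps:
z(k, n) = -1 - 2*n
q = -93 (q = -21 - 72 = -93)
-47 + z(-5, 3)*q = -47 + (-1 - 2*3)*(-93) = -47 + (-1 - 6)*(-93) = -47 - 7*(-93) = -47 + 651 = 604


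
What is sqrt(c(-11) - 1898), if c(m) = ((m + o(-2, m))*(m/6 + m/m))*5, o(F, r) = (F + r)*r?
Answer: 12*I*sqrt(17) ≈ 49.477*I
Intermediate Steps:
o(F, r) = r*(F + r)
c(m) = 5*(1 + m/6)*(m + m*(-2 + m)) (c(m) = ((m + m*(-2 + m))*(m/6 + m/m))*5 = ((m + m*(-2 + m))*(m*(1/6) + 1))*5 = ((m + m*(-2 + m))*(m/6 + 1))*5 = ((m + m*(-2 + m))*(1 + m/6))*5 = ((1 + m/6)*(m + m*(-2 + m)))*5 = 5*(1 + m/6)*(m + m*(-2 + m)))
sqrt(c(-11) - 1898) = sqrt((5/6)*(-11)*(-6 + (-11)**2 + 5*(-11)) - 1898) = sqrt((5/6)*(-11)*(-6 + 121 - 55) - 1898) = sqrt((5/6)*(-11)*60 - 1898) = sqrt(-550 - 1898) = sqrt(-2448) = 12*I*sqrt(17)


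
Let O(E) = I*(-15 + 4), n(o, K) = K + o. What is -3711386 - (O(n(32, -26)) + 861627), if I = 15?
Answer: -4572848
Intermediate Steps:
O(E) = -165 (O(E) = 15*(-15 + 4) = 15*(-11) = -165)
-3711386 - (O(n(32, -26)) + 861627) = -3711386 - (-165 + 861627) = -3711386 - 1*861462 = -3711386 - 861462 = -4572848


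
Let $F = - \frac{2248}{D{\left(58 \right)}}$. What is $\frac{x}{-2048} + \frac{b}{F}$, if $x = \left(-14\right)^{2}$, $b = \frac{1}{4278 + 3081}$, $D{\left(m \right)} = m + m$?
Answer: $- \frac{101333495}{1058754048} \approx -0.09571$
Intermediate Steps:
$D{\left(m \right)} = 2 m$
$b = \frac{1}{7359} \approx 0.00013589$
$x = 196$
$F = - \frac{562}{29}$ ($F = - \frac{2248}{2 \cdot 58} = - \frac{2248}{116} = \left(-2248\right) \frac{1}{116} = - \frac{562}{29} \approx -19.379$)
$\frac{x}{-2048} + \frac{b}{F} = \frac{196}{-2048} + \frac{1}{7359 \left(- \frac{562}{29}\right)} = 196 \left(- \frac{1}{2048}\right) + \frac{1}{7359} \left(- \frac{29}{562}\right) = - \frac{49}{512} - \frac{29}{4135758} = - \frac{101333495}{1058754048}$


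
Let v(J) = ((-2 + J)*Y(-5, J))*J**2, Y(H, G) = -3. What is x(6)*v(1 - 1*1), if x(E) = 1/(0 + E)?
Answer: 0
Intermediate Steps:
x(E) = 1/E
v(J) = J**2*(6 - 3*J) (v(J) = ((-2 + J)*(-3))*J**2 = (6 - 3*J)*J**2 = J**2*(6 - 3*J))
x(6)*v(1 - 1*1) = (3*(1 - 1*1)**2*(2 - (1 - 1*1)))/6 = (3*(1 - 1)**2*(2 - (1 - 1)))/6 = (3*0**2*(2 - 1*0))/6 = (3*0*(2 + 0))/6 = (3*0*2)/6 = (1/6)*0 = 0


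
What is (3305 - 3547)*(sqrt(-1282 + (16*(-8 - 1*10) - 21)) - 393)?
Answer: 95106 - 242*I*sqrt(1591) ≈ 95106.0 - 9652.7*I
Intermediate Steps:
(3305 - 3547)*(sqrt(-1282 + (16*(-8 - 1*10) - 21)) - 393) = -242*(sqrt(-1282 + (16*(-8 - 10) - 21)) - 393) = -242*(sqrt(-1282 + (16*(-18) - 21)) - 393) = -242*(sqrt(-1282 + (-288 - 21)) - 393) = -242*(sqrt(-1282 - 309) - 393) = -242*(sqrt(-1591) - 393) = -242*(I*sqrt(1591) - 393) = -242*(-393 + I*sqrt(1591)) = 95106 - 242*I*sqrt(1591)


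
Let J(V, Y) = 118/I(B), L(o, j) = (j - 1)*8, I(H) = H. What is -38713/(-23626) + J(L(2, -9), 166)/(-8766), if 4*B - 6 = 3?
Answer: 1521535975/931974822 ≈ 1.6326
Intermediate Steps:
B = 9/4 (B = 3/2 + (¼)*3 = 3/2 + ¾ = 9/4 ≈ 2.2500)
L(o, j) = -8 + 8*j (L(o, j) = (-1 + j)*8 = -8 + 8*j)
J(V, Y) = 472/9 (J(V, Y) = 118/(9/4) = 118*(4/9) = 472/9)
-38713/(-23626) + J(L(2, -9), 166)/(-8766) = -38713/(-23626) + (472/9)/(-8766) = -38713*(-1/23626) + (472/9)*(-1/8766) = 38713/23626 - 236/39447 = 1521535975/931974822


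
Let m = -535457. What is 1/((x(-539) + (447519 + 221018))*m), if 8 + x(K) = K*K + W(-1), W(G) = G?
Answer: -1/513529500393 ≈ -1.9473e-12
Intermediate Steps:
x(K) = -9 + K² (x(K) = -8 + (K*K - 1) = -8 + (K² - 1) = -8 + (-1 + K²) = -9 + K²)
1/((x(-539) + (447519 + 221018))*m) = 1/(((-9 + (-539)²) + (447519 + 221018))*(-535457)) = -1/535457/((-9 + 290521) + 668537) = -1/535457/(290512 + 668537) = -1/535457/959049 = (1/959049)*(-1/535457) = -1/513529500393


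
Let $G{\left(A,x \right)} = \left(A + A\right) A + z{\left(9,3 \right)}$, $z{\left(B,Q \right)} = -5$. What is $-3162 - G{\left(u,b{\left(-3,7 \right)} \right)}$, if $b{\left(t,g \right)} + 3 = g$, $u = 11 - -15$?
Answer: $-4509$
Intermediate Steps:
$u = 26$ ($u = 11 + 15 = 26$)
$b{\left(t,g \right)} = -3 + g$
$G{\left(A,x \right)} = -5 + 2 A^{2}$ ($G{\left(A,x \right)} = \left(A + A\right) A - 5 = 2 A A - 5 = 2 A^{2} - 5 = -5 + 2 A^{2}$)
$-3162 - G{\left(u,b{\left(-3,7 \right)} \right)} = -3162 - \left(-5 + 2 \cdot 26^{2}\right) = -3162 - \left(-5 + 2 \cdot 676\right) = -3162 - \left(-5 + 1352\right) = -3162 - 1347 = -4509$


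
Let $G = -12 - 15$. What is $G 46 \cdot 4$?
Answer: $-4968$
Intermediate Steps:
$G = -27$ ($G = -12 - 15 = -27$)
$G 46 \cdot 4 = \left(-27\right) 46 \cdot 4 = \left(-1242\right) 4 = -4968$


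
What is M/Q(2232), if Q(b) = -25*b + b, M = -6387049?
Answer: 6387049/53568 ≈ 119.23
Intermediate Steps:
Q(b) = -24*b
M/Q(2232) = -6387049/((-24*2232)) = -6387049/(-53568) = -6387049*(-1/53568) = 6387049/53568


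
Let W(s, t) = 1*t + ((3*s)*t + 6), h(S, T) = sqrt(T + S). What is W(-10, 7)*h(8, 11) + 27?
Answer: 27 - 197*sqrt(19) ≈ -831.70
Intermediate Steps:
h(S, T) = sqrt(S + T)
W(s, t) = 6 + t + 3*s*t (W(s, t) = t + (3*s*t + 6) = t + (6 + 3*s*t) = 6 + t + 3*s*t)
W(-10, 7)*h(8, 11) + 27 = (6 + 7 + 3*(-10)*7)*sqrt(8 + 11) + 27 = (6 + 7 - 210)*sqrt(19) + 27 = -197*sqrt(19) + 27 = 27 - 197*sqrt(19)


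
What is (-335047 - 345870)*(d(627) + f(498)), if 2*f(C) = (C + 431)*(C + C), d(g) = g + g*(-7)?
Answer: -312459192960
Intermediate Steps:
d(g) = -6*g (d(g) = g - 7*g = -6*g)
f(C) = C*(431 + C) (f(C) = ((C + 431)*(C + C))/2 = ((431 + C)*(2*C))/2 = (2*C*(431 + C))/2 = C*(431 + C))
(-335047 - 345870)*(d(627) + f(498)) = (-335047 - 345870)*(-6*627 + 498*(431 + 498)) = -680917*(-3762 + 498*929) = -680917*(-3762 + 462642) = -680917*458880 = -312459192960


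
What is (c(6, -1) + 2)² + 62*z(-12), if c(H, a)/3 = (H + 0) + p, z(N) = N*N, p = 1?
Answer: 9457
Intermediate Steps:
z(N) = N²
c(H, a) = 3 + 3*H (c(H, a) = 3*((H + 0) + 1) = 3*(H + 1) = 3*(1 + H) = 3 + 3*H)
(c(6, -1) + 2)² + 62*z(-12) = ((3 + 3*6) + 2)² + 62*(-12)² = ((3 + 18) + 2)² + 62*144 = (21 + 2)² + 8928 = 23² + 8928 = 529 + 8928 = 9457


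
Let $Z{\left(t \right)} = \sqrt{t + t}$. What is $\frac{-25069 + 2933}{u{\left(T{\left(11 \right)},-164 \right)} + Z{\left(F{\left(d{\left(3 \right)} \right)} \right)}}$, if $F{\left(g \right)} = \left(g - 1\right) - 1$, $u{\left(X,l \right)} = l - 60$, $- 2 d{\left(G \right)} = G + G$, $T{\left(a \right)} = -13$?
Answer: $\frac{2479232}{25093} + \frac{11068 i \sqrt{10}}{25093} \approx 98.802 + 1.3948 i$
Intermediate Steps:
$d{\left(G \right)} = - G$ ($d{\left(G \right)} = - \frac{G + G}{2} = - \frac{2 G}{2} = - G$)
$u{\left(X,l \right)} = -60 + l$ ($u{\left(X,l \right)} = l - 60 = -60 + l$)
$F{\left(g \right)} = -2 + g$ ($F{\left(g \right)} = \left(-1 + g\right) - 1 = -2 + g$)
$Z{\left(t \right)} = \sqrt{2} \sqrt{t}$ ($Z{\left(t \right)} = \sqrt{2 t} = \sqrt{2} \sqrt{t}$)
$\frac{-25069 + 2933}{u{\left(T{\left(11 \right)},-164 \right)} + Z{\left(F{\left(d{\left(3 \right)} \right)} \right)}} = \frac{-25069 + 2933}{\left(-60 - 164\right) + \sqrt{2} \sqrt{-2 - 3}} = - \frac{22136}{-224 + \sqrt{2} \sqrt{-2 - 3}} = - \frac{22136}{-224 + \sqrt{2} \sqrt{-5}} = - \frac{22136}{-224 + \sqrt{2} i \sqrt{5}} = - \frac{22136}{-224 + i \sqrt{10}}$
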